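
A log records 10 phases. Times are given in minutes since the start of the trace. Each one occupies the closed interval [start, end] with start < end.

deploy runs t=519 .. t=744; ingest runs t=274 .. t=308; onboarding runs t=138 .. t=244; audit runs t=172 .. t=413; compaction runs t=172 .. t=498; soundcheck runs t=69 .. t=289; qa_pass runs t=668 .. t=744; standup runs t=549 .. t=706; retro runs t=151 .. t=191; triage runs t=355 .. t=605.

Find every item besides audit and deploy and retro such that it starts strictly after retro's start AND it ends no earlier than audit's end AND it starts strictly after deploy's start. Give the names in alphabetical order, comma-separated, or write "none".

Conditions: its start is strictly after retro's start (X.start > t=151) AND its end is no earlier than audit's end (X.end >= t=413) AND its start is strictly after deploy's start (X.start > t=519).
compaction: start t=172 > t=151? ✓; end t=498 >= t=413? ✓; start t=172 > t=519? ✗ → no.
ingest: start t=274 > t=151? ✓; end t=308 >= t=413? ✗; start t=274 > t=519? ✗ → no.
onboarding: start t=138 > t=151? ✗; end t=244 >= t=413? ✗; start t=138 > t=519? ✗ → no.
qa_pass: start t=668 > t=151? ✓; end t=744 >= t=413? ✓; start t=668 > t=519? ✓ → yes.
soundcheck: start t=69 > t=151? ✗; end t=289 >= t=413? ✗; start t=69 > t=519? ✗ → no.
standup: start t=549 > t=151? ✓; end t=706 >= t=413? ✓; start t=549 > t=519? ✓ → yes.
triage: start t=355 > t=151? ✓; end t=605 >= t=413? ✓; start t=355 > t=519? ✗ → no.
Result: qa_pass, standup.

qa_pass, standup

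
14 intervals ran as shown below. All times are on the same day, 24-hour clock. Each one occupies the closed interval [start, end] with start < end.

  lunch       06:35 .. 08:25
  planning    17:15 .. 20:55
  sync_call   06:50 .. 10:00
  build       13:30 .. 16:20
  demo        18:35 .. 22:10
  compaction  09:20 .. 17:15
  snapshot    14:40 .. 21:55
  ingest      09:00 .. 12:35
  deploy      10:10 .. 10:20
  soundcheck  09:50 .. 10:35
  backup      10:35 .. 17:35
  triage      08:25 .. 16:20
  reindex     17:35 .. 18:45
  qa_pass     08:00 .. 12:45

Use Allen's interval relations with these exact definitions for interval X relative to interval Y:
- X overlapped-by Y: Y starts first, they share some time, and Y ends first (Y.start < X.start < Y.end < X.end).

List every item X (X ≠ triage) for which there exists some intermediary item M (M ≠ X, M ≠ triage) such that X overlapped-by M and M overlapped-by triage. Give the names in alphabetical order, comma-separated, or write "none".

Target triage = [08:25, 16:20].
Intermediaries M with M overlapped-by triage: backup, compaction, snapshot.
Via backup — items with X overlapped-by backup: planning, snapshot.
Via compaction — items with X overlapped-by compaction: backup, snapshot.
Via snapshot — items with X overlapped-by snapshot: demo.
Union: backup, demo, planning, snapshot.

backup, demo, planning, snapshot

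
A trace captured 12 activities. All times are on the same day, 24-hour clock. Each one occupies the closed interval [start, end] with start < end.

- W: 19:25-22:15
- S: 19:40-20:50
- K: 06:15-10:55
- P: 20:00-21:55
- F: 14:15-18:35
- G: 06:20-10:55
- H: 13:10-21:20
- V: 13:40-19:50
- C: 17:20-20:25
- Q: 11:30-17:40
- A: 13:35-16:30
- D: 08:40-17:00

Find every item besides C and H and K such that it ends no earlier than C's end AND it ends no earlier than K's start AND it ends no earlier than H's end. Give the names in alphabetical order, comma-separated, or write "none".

Conditions: its end is no earlier than C's end (X.end >= 20:25) AND its end is no earlier than K's start (X.end >= 06:15) AND its end is no earlier than H's end (X.end >= 21:20).
A: end 16:30 >= 20:25? ✗; end 16:30 >= 06:15? ✓; end 16:30 >= 21:20? ✗ → no.
D: end 17:00 >= 20:25? ✗; end 17:00 >= 06:15? ✓; end 17:00 >= 21:20? ✗ → no.
F: end 18:35 >= 20:25? ✗; end 18:35 >= 06:15? ✓; end 18:35 >= 21:20? ✗ → no.
G: end 10:55 >= 20:25? ✗; end 10:55 >= 06:15? ✓; end 10:55 >= 21:20? ✗ → no.
P: end 21:55 >= 20:25? ✓; end 21:55 >= 06:15? ✓; end 21:55 >= 21:20? ✓ → yes.
Q: end 17:40 >= 20:25? ✗; end 17:40 >= 06:15? ✓; end 17:40 >= 21:20? ✗ → no.
S: end 20:50 >= 20:25? ✓; end 20:50 >= 06:15? ✓; end 20:50 >= 21:20? ✗ → no.
V: end 19:50 >= 20:25? ✗; end 19:50 >= 06:15? ✓; end 19:50 >= 21:20? ✗ → no.
W: end 22:15 >= 20:25? ✓; end 22:15 >= 06:15? ✓; end 22:15 >= 21:20? ✓ → yes.
Result: P, W.

P, W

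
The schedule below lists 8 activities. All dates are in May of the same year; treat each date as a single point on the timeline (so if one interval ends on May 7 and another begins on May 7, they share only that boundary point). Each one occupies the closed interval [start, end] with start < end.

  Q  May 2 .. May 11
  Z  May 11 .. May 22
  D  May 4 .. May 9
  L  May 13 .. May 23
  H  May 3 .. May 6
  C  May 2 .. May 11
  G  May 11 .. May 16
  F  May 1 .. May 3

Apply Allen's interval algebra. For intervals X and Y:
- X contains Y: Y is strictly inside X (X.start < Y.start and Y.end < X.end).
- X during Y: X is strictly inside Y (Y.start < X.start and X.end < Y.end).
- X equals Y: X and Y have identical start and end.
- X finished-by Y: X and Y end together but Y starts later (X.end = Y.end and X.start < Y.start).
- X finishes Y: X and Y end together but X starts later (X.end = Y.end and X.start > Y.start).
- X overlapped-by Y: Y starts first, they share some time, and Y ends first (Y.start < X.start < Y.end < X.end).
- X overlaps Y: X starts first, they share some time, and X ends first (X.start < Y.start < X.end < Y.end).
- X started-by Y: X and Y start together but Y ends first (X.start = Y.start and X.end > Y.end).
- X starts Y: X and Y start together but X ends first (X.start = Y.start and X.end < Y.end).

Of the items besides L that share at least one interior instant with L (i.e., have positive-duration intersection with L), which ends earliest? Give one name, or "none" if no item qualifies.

G

Target L = [May 13, May 23].
C [May 2, May 11] → before → excluded.
D [May 4, May 9] → before → excluded.
F [May 1, May 3] → before → excluded.
G [May 11, May 16] → overlaps → candidate.
H [May 3, May 6] → before → excluded.
Q [May 2, May 11] → before → excluded.
Z [May 11, May 22] → overlaps → candidate.
Among candidates, earliest end is May 16 → G.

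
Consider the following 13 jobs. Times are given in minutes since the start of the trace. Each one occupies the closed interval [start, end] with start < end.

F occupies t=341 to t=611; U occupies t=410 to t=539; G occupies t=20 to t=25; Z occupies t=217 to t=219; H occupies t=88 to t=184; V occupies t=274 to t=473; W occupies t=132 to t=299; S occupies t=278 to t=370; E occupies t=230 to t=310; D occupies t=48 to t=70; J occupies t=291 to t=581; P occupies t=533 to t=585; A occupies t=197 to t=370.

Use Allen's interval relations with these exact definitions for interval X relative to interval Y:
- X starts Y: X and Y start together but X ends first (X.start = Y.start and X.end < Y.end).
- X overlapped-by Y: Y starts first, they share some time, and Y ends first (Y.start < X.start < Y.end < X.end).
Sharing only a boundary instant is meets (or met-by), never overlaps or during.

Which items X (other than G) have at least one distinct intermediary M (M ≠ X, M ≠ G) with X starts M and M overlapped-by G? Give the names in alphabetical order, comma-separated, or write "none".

Target G = [t=20, t=25].
Intermediaries M with M overlapped-by G: none.
Union: none.

none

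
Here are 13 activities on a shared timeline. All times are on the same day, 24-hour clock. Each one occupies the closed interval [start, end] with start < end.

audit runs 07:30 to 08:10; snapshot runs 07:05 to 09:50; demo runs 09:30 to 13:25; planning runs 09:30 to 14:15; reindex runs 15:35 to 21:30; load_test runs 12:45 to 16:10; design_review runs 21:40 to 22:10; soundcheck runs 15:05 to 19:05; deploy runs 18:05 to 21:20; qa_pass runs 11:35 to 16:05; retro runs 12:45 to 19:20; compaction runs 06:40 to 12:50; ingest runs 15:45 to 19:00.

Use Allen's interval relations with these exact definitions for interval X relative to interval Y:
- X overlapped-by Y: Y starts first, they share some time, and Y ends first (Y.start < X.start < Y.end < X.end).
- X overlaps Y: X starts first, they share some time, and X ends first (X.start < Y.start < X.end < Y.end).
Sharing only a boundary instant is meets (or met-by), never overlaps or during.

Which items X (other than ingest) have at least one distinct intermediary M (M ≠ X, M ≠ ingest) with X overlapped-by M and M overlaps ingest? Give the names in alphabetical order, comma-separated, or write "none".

Target ingest = [15:45, 19:00].
Intermediaries M with M overlaps ingest: load_test, qa_pass.
Via load_test — items with X overlapped-by load_test: reindex, soundcheck.
Via qa_pass — items with X overlapped-by qa_pass: load_test, reindex, retro, soundcheck.
Union: load_test, reindex, retro, soundcheck.

load_test, reindex, retro, soundcheck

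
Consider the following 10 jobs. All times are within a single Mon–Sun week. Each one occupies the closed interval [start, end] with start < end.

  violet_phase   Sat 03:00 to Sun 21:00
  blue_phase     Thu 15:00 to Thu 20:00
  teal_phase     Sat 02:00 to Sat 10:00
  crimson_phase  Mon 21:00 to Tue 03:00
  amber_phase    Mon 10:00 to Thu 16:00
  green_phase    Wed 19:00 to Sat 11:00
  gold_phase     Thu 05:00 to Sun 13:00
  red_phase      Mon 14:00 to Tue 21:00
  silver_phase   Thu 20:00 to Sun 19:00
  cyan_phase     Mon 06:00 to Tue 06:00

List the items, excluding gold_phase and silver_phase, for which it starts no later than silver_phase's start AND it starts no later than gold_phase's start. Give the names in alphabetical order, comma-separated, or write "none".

amber_phase, crimson_phase, cyan_phase, green_phase, red_phase

Conditions: its start is no later than silver_phase's start (X.start <= Thu 20:00) AND its start is no later than gold_phase's start (X.start <= Thu 05:00).
amber_phase: start Mon 10:00 <= Thu 20:00? ✓; start Mon 10:00 <= Thu 05:00? ✓ → yes.
blue_phase: start Thu 15:00 <= Thu 20:00? ✓; start Thu 15:00 <= Thu 05:00? ✗ → no.
crimson_phase: start Mon 21:00 <= Thu 20:00? ✓; start Mon 21:00 <= Thu 05:00? ✓ → yes.
cyan_phase: start Mon 06:00 <= Thu 20:00? ✓; start Mon 06:00 <= Thu 05:00? ✓ → yes.
green_phase: start Wed 19:00 <= Thu 20:00? ✓; start Wed 19:00 <= Thu 05:00? ✓ → yes.
red_phase: start Mon 14:00 <= Thu 20:00? ✓; start Mon 14:00 <= Thu 05:00? ✓ → yes.
teal_phase: start Sat 02:00 <= Thu 20:00? ✗; start Sat 02:00 <= Thu 05:00? ✗ → no.
violet_phase: start Sat 03:00 <= Thu 20:00? ✗; start Sat 03:00 <= Thu 05:00? ✗ → no.
Result: amber_phase, crimson_phase, cyan_phase, green_phase, red_phase.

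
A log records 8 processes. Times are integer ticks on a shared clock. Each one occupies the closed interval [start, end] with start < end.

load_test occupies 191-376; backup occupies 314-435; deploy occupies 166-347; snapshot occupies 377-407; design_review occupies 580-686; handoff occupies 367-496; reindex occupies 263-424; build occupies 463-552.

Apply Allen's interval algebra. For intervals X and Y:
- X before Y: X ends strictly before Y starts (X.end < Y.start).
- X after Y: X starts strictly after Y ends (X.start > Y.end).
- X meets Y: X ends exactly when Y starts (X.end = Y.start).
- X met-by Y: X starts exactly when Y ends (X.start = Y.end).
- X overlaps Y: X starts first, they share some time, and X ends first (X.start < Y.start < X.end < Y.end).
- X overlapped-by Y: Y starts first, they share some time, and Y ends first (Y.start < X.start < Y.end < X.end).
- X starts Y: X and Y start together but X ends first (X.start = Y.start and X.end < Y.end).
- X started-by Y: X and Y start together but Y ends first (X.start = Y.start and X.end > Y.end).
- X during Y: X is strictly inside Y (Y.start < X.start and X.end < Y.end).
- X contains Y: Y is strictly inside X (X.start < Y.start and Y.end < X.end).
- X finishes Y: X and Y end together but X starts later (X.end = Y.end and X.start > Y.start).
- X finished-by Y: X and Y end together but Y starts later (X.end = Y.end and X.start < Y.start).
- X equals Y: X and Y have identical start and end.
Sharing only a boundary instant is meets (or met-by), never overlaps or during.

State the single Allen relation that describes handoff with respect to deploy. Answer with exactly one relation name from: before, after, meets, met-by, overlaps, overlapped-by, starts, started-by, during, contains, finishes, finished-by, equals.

handoff = [367, 496]; deploy = [166, 347].
Compare endpoints: handoff.start > deploy.start, handoff.start > deploy.end, handoff.end > deploy.start, handoff.end > deploy.end.
That pattern is 'after'.

after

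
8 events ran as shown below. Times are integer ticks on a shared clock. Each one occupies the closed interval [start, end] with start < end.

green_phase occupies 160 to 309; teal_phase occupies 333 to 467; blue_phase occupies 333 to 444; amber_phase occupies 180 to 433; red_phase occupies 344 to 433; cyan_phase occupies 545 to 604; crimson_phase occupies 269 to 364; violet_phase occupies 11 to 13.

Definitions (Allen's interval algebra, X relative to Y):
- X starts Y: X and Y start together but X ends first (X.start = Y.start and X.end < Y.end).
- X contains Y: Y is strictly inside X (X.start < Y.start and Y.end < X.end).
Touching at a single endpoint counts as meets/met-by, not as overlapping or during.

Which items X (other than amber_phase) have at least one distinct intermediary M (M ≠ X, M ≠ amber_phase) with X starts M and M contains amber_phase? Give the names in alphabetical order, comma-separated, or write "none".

Target amber_phase = [180, 433].
Intermediaries M with M contains amber_phase: none.
Union: none.

none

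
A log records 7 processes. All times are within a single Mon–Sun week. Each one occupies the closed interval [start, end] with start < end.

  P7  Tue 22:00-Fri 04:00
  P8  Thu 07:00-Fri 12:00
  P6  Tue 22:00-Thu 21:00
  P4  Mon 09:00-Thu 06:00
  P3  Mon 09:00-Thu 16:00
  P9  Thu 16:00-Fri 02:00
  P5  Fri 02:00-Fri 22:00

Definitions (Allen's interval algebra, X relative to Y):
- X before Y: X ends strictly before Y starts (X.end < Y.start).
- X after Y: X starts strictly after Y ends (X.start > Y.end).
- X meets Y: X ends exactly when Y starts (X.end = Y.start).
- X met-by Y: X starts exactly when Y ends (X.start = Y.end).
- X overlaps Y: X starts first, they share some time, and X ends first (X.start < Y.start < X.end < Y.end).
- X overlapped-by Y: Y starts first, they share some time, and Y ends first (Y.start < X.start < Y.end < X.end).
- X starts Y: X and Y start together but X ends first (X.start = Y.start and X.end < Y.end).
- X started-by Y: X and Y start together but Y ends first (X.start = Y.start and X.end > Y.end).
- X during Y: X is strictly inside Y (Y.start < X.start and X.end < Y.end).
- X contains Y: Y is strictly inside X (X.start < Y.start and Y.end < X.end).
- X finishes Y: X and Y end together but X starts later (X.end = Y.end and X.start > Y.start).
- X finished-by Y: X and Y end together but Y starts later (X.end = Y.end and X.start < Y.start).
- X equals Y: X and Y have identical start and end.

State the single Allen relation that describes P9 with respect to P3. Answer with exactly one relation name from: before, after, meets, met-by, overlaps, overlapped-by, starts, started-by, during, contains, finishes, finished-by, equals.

P9 = [Thu 16:00, Fri 02:00]; P3 = [Mon 09:00, Thu 16:00].
Compare endpoints: P9.start > P3.start, P9.start = P3.end, P9.end > P3.start, P9.end > P3.end.
That pattern is 'met-by'.

met-by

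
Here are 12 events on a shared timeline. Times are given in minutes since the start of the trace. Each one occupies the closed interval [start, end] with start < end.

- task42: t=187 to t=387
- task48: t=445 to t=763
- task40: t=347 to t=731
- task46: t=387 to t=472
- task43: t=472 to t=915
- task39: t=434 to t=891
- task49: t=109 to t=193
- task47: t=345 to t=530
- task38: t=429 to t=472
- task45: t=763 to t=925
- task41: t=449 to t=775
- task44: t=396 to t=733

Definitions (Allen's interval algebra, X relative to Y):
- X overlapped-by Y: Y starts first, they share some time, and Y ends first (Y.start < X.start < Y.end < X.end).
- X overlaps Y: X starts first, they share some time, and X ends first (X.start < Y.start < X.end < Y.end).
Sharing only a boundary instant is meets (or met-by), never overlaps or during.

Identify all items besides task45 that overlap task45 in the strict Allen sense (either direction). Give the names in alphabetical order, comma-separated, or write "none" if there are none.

Target task45 = [t=763, t=925].
task38 [t=429, t=472] → before → no.
task39 [t=434, t=891] → overlaps → yes.
task40 [t=347, t=731] → before → no.
task41 [t=449, t=775] → overlaps → yes.
task42 [t=187, t=387] → before → no.
task43 [t=472, t=915] → overlaps → yes.
task44 [t=396, t=733] → before → no.
task46 [t=387, t=472] → before → no.
task47 [t=345, t=530] → before → no.
task48 [t=445, t=763] → meets → no.
task49 [t=109, t=193] → before → no.
Result: task39, task41, task43.

task39, task41, task43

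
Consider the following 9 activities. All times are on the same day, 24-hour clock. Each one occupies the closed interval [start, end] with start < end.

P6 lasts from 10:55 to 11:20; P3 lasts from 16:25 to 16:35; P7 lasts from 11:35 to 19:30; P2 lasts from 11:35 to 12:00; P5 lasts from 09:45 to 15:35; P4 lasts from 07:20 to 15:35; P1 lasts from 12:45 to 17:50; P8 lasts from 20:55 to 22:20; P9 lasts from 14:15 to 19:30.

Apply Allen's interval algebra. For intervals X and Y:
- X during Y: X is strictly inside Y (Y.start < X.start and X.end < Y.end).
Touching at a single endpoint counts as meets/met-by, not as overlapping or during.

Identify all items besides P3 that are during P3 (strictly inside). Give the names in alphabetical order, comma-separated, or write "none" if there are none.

Target P3 = [16:25, 16:35].
P1 [12:45, 17:50] → contains → no.
P2 [11:35, 12:00] → before → no.
P4 [07:20, 15:35] → before → no.
P5 [09:45, 15:35] → before → no.
P6 [10:55, 11:20] → before → no.
P7 [11:35, 19:30] → contains → no.
P8 [20:55, 22:20] → after → no.
P9 [14:15, 19:30] → contains → no.
Result: none.

none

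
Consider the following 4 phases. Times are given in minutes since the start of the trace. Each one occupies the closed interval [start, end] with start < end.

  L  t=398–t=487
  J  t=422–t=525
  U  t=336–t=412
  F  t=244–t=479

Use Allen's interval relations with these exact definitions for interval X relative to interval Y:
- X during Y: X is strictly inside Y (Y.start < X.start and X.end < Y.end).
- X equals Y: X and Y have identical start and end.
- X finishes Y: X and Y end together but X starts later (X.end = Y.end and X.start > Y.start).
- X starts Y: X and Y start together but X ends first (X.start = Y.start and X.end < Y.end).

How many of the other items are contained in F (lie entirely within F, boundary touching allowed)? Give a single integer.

1

Target F = [t=244, t=479].
J [t=422, t=525] → overlapped-by → no.
L [t=398, t=487] → overlapped-by → no.
U [t=336, t=412] → during → counts.
Total: 1.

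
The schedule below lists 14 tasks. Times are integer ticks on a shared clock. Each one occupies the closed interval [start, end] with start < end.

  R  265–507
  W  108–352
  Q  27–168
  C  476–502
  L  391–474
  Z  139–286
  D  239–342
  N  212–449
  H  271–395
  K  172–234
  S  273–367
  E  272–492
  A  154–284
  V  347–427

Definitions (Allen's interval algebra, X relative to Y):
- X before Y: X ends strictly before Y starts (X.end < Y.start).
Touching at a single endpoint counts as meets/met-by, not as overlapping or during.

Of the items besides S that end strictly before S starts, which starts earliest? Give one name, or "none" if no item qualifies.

Q

Target S = [273, 367].
A [154, 284] → overlaps → excluded.
C [476, 502] → after → excluded.
D [239, 342] → overlaps → excluded.
E [272, 492] → contains → excluded.
H [271, 395] → contains → excluded.
K [172, 234] → before → candidate.
L [391, 474] → after → excluded.
N [212, 449] → contains → excluded.
Q [27, 168] → before → candidate.
R [265, 507] → contains → excluded.
V [347, 427] → overlapped-by → excluded.
W [108, 352] → overlaps → excluded.
Z [139, 286] → overlaps → excluded.
Among candidates, earliest start is 27 → Q.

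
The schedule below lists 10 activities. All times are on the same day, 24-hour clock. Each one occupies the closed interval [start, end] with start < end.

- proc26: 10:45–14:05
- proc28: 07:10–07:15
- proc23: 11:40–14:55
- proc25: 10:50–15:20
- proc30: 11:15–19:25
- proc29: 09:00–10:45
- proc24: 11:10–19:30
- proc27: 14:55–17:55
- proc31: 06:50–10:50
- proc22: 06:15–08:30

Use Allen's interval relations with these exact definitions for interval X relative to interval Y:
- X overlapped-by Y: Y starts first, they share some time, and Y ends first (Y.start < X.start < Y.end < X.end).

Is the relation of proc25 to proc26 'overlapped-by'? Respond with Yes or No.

proc25 = [10:50, 15:20], proc26 = [10:45, 14:05].
Actual relation of proc25 to proc26: overlapped-by.
Asked whether 'overlapped-by' holds → Yes.

Yes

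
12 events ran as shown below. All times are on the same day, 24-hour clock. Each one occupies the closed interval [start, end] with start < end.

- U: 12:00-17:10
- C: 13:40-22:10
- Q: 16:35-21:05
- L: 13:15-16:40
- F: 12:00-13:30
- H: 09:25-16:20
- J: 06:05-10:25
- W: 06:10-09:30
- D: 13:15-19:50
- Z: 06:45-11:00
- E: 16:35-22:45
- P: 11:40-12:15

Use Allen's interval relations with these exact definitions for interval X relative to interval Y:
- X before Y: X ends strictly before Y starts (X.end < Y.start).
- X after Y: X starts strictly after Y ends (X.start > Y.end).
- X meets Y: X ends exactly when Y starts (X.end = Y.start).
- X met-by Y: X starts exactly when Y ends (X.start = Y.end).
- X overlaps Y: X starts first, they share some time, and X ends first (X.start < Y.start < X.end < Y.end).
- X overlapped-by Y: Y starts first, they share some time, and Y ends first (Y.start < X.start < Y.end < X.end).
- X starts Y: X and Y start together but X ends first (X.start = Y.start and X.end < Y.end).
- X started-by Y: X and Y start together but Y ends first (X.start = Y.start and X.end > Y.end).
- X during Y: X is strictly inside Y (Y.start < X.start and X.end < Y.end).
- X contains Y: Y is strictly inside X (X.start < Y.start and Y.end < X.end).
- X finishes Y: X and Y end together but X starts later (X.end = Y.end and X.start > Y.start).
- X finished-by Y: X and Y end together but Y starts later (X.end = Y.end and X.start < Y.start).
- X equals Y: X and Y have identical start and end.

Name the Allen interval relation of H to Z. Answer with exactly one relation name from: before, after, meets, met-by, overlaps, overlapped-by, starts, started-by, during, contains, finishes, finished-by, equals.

overlapped-by

H = [09:25, 16:20]; Z = [06:45, 11:00].
Compare endpoints: H.start > Z.start, H.start < Z.end, H.end > Z.start, H.end > Z.end.
That pattern is 'overlapped-by'.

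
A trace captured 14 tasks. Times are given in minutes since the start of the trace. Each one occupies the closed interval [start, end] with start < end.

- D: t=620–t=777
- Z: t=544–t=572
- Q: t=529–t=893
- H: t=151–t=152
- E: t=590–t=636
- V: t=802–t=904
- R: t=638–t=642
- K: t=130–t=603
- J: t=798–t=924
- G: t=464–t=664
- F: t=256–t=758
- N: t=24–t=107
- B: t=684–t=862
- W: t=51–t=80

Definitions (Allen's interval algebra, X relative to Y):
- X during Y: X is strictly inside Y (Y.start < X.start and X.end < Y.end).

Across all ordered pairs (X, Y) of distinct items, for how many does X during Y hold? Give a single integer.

Checking all 182 ordered pairs for relation 'during'; matching pairs in alphabetical order:
(B, Q): B during Q ✓
(D, Q): D during Q ✓
(E, F): E during F ✓
(E, G): E during G ✓
(E, Q): E during Q ✓
(G, F): G during F ✓
(H, K): H during K ✓
(R, D): R during D ✓
(R, F): R during F ✓
(R, G): R during G ✓
(R, Q): R during Q ✓
(V, J): V during J ✓
(W, N): W during N ✓
(Z, F): Z during F ✓
(Z, G): Z during G ✓
(Z, K): Z during K ✓
(Z, Q): Z during Q ✓
Count: 17.

17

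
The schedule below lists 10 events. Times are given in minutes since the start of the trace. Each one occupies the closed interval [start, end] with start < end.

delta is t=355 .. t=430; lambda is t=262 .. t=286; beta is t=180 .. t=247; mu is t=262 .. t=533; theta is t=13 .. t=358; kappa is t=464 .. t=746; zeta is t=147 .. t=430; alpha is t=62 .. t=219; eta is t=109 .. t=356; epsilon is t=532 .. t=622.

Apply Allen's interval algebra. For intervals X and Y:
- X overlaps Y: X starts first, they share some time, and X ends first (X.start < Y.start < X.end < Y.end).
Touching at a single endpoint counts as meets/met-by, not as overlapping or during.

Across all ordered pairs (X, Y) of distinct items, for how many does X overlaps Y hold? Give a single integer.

12

Checking all 90 ordered pairs for relation 'overlaps'; matching pairs in alphabetical order:
(alpha, beta): alpha overlaps beta ✓
(alpha, eta): alpha overlaps eta ✓
(alpha, zeta): alpha overlaps zeta ✓
(eta, delta): eta overlaps delta ✓
(eta, mu): eta overlaps mu ✓
(eta, zeta): eta overlaps zeta ✓
(mu, epsilon): mu overlaps epsilon ✓
(mu, kappa): mu overlaps kappa ✓
(theta, delta): theta overlaps delta ✓
(theta, mu): theta overlaps mu ✓
(theta, zeta): theta overlaps zeta ✓
(zeta, mu): zeta overlaps mu ✓
Count: 12.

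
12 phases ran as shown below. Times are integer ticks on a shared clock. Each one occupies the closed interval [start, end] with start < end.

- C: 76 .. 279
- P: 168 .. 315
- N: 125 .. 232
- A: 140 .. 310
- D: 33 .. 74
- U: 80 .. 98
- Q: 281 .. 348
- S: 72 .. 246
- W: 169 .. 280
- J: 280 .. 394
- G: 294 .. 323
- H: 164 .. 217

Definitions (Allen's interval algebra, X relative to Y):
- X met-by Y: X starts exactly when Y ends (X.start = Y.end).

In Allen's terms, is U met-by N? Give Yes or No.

No

U = [80, 98], N = [125, 232].
Actual relation of U to N: before.
Asked whether 'met-by' holds → No.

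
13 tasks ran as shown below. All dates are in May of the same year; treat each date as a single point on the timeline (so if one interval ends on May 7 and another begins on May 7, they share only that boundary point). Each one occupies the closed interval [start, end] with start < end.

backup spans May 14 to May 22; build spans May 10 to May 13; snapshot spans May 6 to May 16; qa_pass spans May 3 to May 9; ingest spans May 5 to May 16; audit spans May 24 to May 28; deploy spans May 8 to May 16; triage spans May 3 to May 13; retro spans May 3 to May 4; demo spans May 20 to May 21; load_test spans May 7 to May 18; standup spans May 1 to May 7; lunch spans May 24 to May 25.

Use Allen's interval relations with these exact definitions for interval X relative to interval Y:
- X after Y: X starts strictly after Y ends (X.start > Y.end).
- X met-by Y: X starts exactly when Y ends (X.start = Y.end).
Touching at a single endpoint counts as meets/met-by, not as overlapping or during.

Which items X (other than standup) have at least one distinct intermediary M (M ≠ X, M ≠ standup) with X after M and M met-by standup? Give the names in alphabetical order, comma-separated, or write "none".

audit, demo, lunch

Target standup = [May 1, May 7].
Intermediaries M with M met-by standup: load_test.
Via load_test — items with X after load_test: audit, demo, lunch.
Union: audit, demo, lunch.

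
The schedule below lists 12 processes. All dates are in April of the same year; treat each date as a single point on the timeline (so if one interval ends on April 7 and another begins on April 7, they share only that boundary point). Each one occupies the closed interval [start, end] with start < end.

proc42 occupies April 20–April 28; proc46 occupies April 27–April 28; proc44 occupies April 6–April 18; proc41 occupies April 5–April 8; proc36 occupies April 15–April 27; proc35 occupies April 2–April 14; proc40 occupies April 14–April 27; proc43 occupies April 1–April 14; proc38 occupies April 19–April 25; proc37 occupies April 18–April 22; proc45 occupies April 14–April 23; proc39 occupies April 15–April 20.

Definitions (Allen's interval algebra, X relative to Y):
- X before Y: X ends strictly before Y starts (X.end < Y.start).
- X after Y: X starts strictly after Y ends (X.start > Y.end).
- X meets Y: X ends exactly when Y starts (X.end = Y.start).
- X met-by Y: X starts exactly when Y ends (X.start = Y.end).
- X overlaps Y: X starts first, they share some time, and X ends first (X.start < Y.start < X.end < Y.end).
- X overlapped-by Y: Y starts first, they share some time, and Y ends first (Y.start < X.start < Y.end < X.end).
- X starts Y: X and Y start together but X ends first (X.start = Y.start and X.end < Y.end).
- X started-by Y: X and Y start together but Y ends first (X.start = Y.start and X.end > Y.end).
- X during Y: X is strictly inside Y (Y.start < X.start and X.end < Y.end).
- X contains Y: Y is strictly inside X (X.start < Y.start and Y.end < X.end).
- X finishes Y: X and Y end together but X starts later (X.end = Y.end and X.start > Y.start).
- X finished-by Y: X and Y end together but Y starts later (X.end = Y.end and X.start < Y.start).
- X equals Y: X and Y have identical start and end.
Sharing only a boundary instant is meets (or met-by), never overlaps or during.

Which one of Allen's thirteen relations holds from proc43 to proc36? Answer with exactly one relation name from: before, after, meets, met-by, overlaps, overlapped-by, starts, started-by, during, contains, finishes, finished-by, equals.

before

proc43 = [April 1, April 14]; proc36 = [April 15, April 27].
Compare endpoints: proc43.start < proc36.start, proc43.start < proc36.end, proc43.end < proc36.start, proc43.end < proc36.end.
That pattern is 'before'.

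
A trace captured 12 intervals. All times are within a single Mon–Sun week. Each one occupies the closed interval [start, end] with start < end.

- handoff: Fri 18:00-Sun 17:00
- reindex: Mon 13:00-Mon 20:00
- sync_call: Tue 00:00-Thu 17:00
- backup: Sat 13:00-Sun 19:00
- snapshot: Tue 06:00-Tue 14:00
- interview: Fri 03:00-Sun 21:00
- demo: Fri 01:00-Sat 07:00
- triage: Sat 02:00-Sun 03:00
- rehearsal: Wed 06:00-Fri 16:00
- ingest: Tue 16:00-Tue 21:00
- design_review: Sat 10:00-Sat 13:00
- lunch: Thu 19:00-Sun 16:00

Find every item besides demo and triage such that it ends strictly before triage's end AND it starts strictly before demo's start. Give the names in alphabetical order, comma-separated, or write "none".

ingest, rehearsal, reindex, snapshot, sync_call

Conditions: its end is strictly before triage's end (X.end < Sun 03:00) AND its start is strictly before demo's start (X.start < Fri 01:00).
backup: end Sun 19:00 < Sun 03:00? ✗; start Sat 13:00 < Fri 01:00? ✗ → no.
design_review: end Sat 13:00 < Sun 03:00? ✓; start Sat 10:00 < Fri 01:00? ✗ → no.
handoff: end Sun 17:00 < Sun 03:00? ✗; start Fri 18:00 < Fri 01:00? ✗ → no.
ingest: end Tue 21:00 < Sun 03:00? ✓; start Tue 16:00 < Fri 01:00? ✓ → yes.
interview: end Sun 21:00 < Sun 03:00? ✗; start Fri 03:00 < Fri 01:00? ✗ → no.
lunch: end Sun 16:00 < Sun 03:00? ✗; start Thu 19:00 < Fri 01:00? ✓ → no.
rehearsal: end Fri 16:00 < Sun 03:00? ✓; start Wed 06:00 < Fri 01:00? ✓ → yes.
reindex: end Mon 20:00 < Sun 03:00? ✓; start Mon 13:00 < Fri 01:00? ✓ → yes.
snapshot: end Tue 14:00 < Sun 03:00? ✓; start Tue 06:00 < Fri 01:00? ✓ → yes.
sync_call: end Thu 17:00 < Sun 03:00? ✓; start Tue 00:00 < Fri 01:00? ✓ → yes.
Result: ingest, rehearsal, reindex, snapshot, sync_call.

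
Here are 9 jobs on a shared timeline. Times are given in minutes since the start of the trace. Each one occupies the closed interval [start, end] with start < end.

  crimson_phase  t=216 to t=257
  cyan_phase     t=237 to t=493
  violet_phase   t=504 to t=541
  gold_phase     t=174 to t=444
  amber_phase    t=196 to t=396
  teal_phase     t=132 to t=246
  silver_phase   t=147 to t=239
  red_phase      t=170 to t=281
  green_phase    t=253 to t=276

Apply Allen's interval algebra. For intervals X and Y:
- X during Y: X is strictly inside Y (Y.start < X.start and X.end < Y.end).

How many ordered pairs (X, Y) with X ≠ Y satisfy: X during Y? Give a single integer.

9

Checking all 72 ordered pairs for relation 'during'; matching pairs in alphabetical order:
(amber_phase, gold_phase): amber_phase during gold_phase ✓
(crimson_phase, amber_phase): crimson_phase during amber_phase ✓
(crimson_phase, gold_phase): crimson_phase during gold_phase ✓
(crimson_phase, red_phase): crimson_phase during red_phase ✓
(green_phase, amber_phase): green_phase during amber_phase ✓
(green_phase, cyan_phase): green_phase during cyan_phase ✓
(green_phase, gold_phase): green_phase during gold_phase ✓
(green_phase, red_phase): green_phase during red_phase ✓
(silver_phase, teal_phase): silver_phase during teal_phase ✓
Count: 9.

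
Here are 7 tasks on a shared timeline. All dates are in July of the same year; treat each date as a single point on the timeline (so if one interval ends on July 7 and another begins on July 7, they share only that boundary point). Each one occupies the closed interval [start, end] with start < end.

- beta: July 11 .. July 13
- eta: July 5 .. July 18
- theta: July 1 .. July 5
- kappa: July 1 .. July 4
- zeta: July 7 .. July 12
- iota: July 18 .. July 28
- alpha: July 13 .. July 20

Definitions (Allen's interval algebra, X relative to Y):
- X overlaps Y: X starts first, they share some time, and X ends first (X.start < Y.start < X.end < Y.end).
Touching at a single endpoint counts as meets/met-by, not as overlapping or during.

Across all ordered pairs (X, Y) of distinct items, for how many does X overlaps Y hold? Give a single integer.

3

Checking all 42 ordered pairs for relation 'overlaps'; matching pairs in alphabetical order:
(alpha, iota): alpha overlaps iota ✓
(eta, alpha): eta overlaps alpha ✓
(zeta, beta): zeta overlaps beta ✓
Count: 3.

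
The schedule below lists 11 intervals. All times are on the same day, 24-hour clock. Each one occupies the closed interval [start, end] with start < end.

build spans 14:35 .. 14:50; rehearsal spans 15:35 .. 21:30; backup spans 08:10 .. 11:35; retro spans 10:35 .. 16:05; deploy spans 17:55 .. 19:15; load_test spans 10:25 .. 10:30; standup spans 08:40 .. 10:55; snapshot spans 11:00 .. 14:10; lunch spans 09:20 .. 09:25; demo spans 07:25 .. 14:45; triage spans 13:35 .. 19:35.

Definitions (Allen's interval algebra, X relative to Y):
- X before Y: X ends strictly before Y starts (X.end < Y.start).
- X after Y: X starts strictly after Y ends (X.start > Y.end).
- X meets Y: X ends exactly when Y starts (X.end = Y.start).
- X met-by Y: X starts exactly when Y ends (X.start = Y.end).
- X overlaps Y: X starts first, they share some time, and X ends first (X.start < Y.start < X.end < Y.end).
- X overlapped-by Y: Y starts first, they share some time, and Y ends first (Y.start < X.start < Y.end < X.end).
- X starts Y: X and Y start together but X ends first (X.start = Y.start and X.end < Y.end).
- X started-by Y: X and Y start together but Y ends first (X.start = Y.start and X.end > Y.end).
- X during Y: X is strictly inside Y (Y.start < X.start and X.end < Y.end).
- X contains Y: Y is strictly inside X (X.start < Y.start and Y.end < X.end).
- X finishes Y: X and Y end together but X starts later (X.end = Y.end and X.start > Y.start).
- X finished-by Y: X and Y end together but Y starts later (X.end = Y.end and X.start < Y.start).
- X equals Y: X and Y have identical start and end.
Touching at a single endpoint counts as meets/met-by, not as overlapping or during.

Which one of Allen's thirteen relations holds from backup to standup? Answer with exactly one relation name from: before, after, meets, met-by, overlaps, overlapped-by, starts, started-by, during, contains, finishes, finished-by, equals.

contains

backup = [08:10, 11:35]; standup = [08:40, 10:55].
Compare endpoints: backup.start < standup.start, backup.start < standup.end, backup.end > standup.start, backup.end > standup.end.
That pattern is 'contains'.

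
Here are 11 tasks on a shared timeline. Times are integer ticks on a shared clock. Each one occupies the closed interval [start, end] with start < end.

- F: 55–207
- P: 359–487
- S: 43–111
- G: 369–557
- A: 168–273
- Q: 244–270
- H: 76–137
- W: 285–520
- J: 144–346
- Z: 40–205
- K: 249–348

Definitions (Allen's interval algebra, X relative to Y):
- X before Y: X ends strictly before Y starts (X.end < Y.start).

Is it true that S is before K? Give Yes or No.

S = [43, 111], K = [249, 348].
Actual relation of S to K: before.
Asked whether 'before' holds → Yes.

Yes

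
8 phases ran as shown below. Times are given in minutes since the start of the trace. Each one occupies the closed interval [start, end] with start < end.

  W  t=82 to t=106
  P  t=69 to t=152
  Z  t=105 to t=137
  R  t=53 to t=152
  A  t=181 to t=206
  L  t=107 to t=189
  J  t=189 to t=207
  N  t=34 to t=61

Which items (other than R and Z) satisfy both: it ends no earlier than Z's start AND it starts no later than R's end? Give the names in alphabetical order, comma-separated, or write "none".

L, P, W

Conditions: its end is no earlier than Z's start (X.end >= t=105) AND its start is no later than R's end (X.start <= t=152).
A: end t=206 >= t=105? ✓; start t=181 <= t=152? ✗ → no.
J: end t=207 >= t=105? ✓; start t=189 <= t=152? ✗ → no.
L: end t=189 >= t=105? ✓; start t=107 <= t=152? ✓ → yes.
N: end t=61 >= t=105? ✗; start t=34 <= t=152? ✓ → no.
P: end t=152 >= t=105? ✓; start t=69 <= t=152? ✓ → yes.
W: end t=106 >= t=105? ✓; start t=82 <= t=152? ✓ → yes.
Result: L, P, W.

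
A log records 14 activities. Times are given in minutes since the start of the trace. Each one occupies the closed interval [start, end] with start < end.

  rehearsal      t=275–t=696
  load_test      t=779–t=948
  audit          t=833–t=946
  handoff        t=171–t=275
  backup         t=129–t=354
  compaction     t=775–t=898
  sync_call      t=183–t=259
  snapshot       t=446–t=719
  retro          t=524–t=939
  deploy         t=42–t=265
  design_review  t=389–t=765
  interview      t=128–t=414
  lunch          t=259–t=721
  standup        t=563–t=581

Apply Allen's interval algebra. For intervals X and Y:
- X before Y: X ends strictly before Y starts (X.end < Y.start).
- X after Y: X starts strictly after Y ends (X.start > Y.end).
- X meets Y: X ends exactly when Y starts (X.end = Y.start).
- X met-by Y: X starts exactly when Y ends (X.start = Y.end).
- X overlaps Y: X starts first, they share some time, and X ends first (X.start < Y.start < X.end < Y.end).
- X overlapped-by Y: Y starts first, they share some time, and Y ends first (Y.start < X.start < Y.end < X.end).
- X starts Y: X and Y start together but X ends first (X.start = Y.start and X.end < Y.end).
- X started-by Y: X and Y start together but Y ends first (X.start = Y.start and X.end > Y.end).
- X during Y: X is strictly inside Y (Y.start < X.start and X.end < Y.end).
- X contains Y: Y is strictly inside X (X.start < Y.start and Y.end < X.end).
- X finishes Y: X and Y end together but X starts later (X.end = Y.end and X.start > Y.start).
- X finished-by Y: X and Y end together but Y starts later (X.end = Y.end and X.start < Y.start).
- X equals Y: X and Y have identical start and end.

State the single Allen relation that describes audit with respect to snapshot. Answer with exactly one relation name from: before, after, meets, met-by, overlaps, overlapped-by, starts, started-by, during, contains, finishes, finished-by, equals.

audit = [t=833, t=946]; snapshot = [t=446, t=719].
Compare endpoints: audit.start > snapshot.start, audit.start > snapshot.end, audit.end > snapshot.start, audit.end > snapshot.end.
That pattern is 'after'.

after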